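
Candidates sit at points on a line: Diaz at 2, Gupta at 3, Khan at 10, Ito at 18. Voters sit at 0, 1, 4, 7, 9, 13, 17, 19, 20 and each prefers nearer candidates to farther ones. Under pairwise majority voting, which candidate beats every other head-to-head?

Khan

With single-peaked preferences on a line, the Condorcet winner is the candidate closest to the median voter.
The median voter (position 9) is closest to Khan at 10.
Check: Khan vs Ito — voters closer to Khan: 6 of 9.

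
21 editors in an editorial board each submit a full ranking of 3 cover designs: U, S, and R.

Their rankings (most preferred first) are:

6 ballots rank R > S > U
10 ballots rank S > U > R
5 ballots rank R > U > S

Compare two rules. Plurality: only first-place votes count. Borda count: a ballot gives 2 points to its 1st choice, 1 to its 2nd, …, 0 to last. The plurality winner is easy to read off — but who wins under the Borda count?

S

Plurality first-place counts: U 0, S 10, R 11 → R.
Borda totals: U 15, S 26, R 22 → S.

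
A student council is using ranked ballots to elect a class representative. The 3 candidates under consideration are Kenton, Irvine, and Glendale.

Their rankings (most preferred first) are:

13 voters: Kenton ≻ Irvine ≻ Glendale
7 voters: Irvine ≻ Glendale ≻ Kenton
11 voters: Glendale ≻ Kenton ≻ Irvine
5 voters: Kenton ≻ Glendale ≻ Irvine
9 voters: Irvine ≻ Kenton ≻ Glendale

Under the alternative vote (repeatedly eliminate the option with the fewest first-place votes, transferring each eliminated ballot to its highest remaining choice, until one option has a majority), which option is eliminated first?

Round 1: Kenton 18, Irvine 16, Glendale 11. Glendale has the fewest and is eliminated.
Round 2: Kenton 29, Irvine 16. Kenton has a majority.

Glendale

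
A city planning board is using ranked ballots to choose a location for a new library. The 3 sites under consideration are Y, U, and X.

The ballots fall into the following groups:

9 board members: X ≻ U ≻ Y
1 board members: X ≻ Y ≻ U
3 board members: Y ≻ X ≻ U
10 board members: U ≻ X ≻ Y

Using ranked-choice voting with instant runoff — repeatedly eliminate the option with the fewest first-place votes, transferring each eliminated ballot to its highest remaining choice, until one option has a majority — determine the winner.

Round 1: U 10, X 10, Y 3. Y has the fewest and is eliminated.
Round 2: X 13, U 10. X has a majority.

X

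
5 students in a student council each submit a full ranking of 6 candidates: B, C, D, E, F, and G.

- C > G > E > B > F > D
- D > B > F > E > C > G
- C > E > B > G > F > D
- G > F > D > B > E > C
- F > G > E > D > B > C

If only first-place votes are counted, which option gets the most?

First-place vote totals:
  B: 0
  C: 2
  D: 1
  E: 0
  F: 1
  G: 1
C has the most first-place votes.

C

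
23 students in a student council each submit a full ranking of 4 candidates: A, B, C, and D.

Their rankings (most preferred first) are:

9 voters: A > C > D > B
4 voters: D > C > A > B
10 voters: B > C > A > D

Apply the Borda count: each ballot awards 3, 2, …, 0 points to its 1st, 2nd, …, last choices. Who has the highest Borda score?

Borda scores:
  A: 9·3 + 4·1 + 10·1 = 41
  B: 9·0 + 4·0 + 10·3 = 30
  C: 9·2 + 4·2 + 10·2 = 46
  D: 9·1 + 4·3 + 10·0 = 21
C has the highest total.

C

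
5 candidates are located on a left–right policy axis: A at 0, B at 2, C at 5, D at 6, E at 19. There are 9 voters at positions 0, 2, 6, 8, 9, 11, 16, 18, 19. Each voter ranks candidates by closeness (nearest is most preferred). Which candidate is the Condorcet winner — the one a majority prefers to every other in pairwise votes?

With single-peaked preferences on a line, the Condorcet winner is the candidate closest to the median voter.
The median voter (position 9) is closest to D at 6.
Check: D vs A — voters closer to D: 7 of 9.

D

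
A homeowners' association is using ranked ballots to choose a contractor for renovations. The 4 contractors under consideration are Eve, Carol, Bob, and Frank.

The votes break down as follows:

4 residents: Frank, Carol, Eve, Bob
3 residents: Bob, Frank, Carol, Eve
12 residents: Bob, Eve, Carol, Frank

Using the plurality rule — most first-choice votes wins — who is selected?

Bob

First-place vote totals:
  Eve: 0
  Carol: 0
  Bob: 15
  Frank: 4
Bob has the most first-place votes.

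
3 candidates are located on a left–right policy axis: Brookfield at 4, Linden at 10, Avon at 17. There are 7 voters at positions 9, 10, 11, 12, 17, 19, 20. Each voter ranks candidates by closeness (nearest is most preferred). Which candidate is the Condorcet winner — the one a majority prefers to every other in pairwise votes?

Linden

With single-peaked preferences on a line, the Condorcet winner is the candidate closest to the median voter.
The median voter (position 12) is closest to Linden at 10.
Check: Linden vs Brookfield — voters closer to Linden: 7 of 7.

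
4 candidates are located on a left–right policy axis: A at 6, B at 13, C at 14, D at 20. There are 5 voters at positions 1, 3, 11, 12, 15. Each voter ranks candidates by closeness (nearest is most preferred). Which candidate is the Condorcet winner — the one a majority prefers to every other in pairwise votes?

B

With single-peaked preferences on a line, the Condorcet winner is the candidate closest to the median voter.
The median voter (position 11) is closest to B at 13.
Check: B vs A — voters closer to B: 3 of 5.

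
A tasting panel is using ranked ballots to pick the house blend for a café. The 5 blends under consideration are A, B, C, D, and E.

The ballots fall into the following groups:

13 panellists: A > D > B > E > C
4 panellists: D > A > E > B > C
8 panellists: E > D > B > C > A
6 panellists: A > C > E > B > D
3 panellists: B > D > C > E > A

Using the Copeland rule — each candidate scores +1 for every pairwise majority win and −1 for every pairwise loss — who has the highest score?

A

Pairwise results:
  A vs B: A wins 23–11.
  A vs C: A wins 23–11.
  A vs D: A wins 19–15.
  A vs E: A wins 23–11.
  B vs C: B wins 28–6.
  B vs D: D wins 25–9.
  B vs E: E wins 18–16.
  C vs D: D wins 28–6.
  C vs E: E wins 25–9.
  D vs E: D wins 20–14.
Copeland scores (wins − losses):
  A: 4 − 0 = 4
  B: 1 − 3 = -2
  C: 0 − 4 = -4
  D: 3 − 1 = 2
  E: 2 − 2 = 0
A has the best Copeland score.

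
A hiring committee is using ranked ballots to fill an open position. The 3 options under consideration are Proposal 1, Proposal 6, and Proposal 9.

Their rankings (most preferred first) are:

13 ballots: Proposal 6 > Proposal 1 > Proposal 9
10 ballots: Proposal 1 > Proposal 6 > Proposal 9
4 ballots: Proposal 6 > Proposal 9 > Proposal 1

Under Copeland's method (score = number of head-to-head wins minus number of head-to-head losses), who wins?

Pairwise results:
  Proposal 1 vs Proposal 6: Proposal 6 wins 17–10.
  Proposal 1 vs Proposal 9: Proposal 1 wins 23–4.
  Proposal 6 vs Proposal 9: Proposal 6 wins 27–0.
Copeland scores (wins − losses):
  Proposal 1: 1 − 1 = 0
  Proposal 6: 2 − 0 = 2
  Proposal 9: 0 − 2 = -2
Proposal 6 has the best Copeland score.

Proposal 6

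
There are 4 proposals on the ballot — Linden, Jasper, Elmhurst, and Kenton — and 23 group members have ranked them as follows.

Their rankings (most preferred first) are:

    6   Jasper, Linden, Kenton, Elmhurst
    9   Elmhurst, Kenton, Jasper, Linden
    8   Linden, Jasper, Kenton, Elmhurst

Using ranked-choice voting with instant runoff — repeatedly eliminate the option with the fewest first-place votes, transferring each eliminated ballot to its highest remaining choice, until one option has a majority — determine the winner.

Round 1: Elmhurst 9, Linden 8, Jasper 6, Kenton 0. Kenton has the fewest and is eliminated.
Round 2: Elmhurst 9, Linden 8, Jasper 6. Jasper has the fewest and is eliminated.
Round 3: Linden 14, Elmhurst 9. Linden has a majority.

Linden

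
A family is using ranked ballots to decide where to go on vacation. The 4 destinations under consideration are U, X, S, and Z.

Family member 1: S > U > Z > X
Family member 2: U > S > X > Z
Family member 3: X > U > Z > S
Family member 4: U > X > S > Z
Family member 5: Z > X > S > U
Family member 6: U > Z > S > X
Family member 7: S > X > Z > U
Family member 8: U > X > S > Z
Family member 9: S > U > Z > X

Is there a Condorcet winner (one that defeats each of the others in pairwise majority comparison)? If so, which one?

Head-to-head results (9 voters total):
U vs X: U wins 6–3.
U vs S: U wins 5–4.
U vs Z: U wins 7–2.
X vs S: S wins 5–4.
X vs Z: X wins 5–4.
S vs Z: S wins 6–3.
U beats each rival — X (6–3), S (5–4), Z (7–2) — so U is the Condorcet winner.

U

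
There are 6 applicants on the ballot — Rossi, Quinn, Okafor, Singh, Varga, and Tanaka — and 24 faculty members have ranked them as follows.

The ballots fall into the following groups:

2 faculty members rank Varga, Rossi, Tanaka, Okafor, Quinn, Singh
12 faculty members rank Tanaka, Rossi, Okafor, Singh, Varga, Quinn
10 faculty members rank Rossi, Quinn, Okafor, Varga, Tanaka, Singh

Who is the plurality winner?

First-place vote totals:
  Rossi: 10
  Quinn: 0
  Okafor: 0
  Singh: 0
  Varga: 2
  Tanaka: 12
Tanaka has the most first-place votes.

Tanaka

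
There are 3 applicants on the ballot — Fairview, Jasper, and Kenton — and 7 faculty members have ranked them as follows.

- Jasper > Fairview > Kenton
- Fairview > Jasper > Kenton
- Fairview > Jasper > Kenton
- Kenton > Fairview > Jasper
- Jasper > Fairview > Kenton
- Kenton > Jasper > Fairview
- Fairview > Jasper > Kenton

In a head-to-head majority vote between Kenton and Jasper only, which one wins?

Jasper

Ballots ranking Kenton above Jasper: 2.
Ballots ranking Jasper above Kenton: 5.
Jasper wins the head-to-head, 5–2.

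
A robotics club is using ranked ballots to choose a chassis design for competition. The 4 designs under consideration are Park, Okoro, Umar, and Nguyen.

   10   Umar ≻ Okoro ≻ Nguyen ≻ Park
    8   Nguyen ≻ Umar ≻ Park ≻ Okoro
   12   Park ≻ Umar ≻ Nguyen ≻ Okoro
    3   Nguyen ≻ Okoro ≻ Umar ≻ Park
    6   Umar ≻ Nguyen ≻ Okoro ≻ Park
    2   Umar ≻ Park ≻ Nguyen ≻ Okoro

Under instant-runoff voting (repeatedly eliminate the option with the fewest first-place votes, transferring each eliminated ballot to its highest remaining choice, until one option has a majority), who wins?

Umar

Round 1: Umar 18, Park 12, Nguyen 11, Okoro 0. Okoro has the fewest and is eliminated.
Round 2: Umar 18, Park 12, Nguyen 11. Nguyen has the fewest and is eliminated.
Round 3: Umar 29, Park 12. Umar has a majority.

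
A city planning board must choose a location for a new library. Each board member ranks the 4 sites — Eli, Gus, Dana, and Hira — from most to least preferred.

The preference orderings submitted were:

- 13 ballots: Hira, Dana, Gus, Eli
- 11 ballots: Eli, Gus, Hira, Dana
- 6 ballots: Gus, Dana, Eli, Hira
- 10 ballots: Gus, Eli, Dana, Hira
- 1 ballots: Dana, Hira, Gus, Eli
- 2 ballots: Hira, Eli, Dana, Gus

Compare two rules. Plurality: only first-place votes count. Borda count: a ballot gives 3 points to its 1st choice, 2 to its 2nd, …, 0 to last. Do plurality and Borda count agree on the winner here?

Yes

Plurality first-place counts: Eli 11, Gus 16, Dana 1, Hira 15 → Gus.
Borda totals: Eli 63, Gus 84, Dana 53, Hira 58 → Gus.
The two rules agree on Gus.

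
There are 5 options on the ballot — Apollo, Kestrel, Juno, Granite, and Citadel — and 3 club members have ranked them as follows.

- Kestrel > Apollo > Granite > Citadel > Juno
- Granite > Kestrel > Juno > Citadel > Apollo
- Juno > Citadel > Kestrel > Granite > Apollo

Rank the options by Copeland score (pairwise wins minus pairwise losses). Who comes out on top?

Pairwise results:
  Apollo vs Kestrel: Kestrel wins 3–0.
  Apollo vs Juno: Juno wins 2–1.
  Apollo vs Granite: Granite wins 2–1.
  Apollo vs Citadel: Citadel wins 2–1.
  Kestrel vs Juno: Kestrel wins 2–1.
  Kestrel vs Granite: Kestrel wins 2–1.
  Kestrel vs Citadel: Kestrel wins 2–1.
  Juno vs Granite: Granite wins 2–1.
  Juno vs Citadel: Juno wins 2–1.
  Granite vs Citadel: Granite wins 2–1.
Copeland scores (wins − losses):
  Apollo: 0 − 4 = -4
  Kestrel: 4 − 0 = 4
  Juno: 2 − 2 = 0
  Granite: 3 − 1 = 2
  Citadel: 1 − 3 = -2
Kestrel has the best Copeland score.

Kestrel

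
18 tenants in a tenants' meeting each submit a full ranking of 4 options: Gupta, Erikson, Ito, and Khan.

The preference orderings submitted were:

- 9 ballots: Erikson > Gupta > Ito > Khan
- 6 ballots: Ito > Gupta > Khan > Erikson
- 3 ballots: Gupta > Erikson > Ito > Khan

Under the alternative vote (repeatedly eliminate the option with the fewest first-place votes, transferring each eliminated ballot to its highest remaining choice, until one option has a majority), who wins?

Erikson

Round 1: Erikson 9, Ito 6, Gupta 3, Khan 0. Khan has the fewest and is eliminated.
Round 2: Erikson 9, Ito 6, Gupta 3. Gupta has the fewest and is eliminated.
Round 3: Erikson 12, Ito 6. Erikson has a majority.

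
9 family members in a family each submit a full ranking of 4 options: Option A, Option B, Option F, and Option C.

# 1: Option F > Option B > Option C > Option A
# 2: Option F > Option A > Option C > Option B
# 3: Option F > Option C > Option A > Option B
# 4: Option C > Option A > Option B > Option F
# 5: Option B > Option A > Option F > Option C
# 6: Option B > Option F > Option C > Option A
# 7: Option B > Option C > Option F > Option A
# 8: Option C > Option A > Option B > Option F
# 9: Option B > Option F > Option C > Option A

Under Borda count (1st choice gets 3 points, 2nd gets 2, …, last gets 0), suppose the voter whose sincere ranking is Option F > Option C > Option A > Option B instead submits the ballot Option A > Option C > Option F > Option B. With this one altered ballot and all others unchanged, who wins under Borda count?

Borda totals with the altered ballot: Option A 11, Option B 16, Option F 13, Option C 14.
The winner is unchanged: still Option B.

Option B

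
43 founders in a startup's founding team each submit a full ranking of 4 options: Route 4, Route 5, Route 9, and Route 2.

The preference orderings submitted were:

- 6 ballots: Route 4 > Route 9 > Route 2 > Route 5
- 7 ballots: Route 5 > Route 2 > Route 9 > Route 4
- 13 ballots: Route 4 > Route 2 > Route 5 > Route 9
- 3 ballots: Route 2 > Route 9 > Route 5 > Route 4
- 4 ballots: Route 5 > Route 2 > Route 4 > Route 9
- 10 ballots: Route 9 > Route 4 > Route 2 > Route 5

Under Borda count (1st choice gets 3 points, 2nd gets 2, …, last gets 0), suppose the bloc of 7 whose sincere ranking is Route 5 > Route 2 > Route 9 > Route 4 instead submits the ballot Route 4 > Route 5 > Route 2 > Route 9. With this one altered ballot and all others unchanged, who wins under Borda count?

Borda totals with the altered ballot: Route 4 102, Route 5 42, Route 9 48, Route 2 66.
The winner is unchanged: still Route 4.

Route 4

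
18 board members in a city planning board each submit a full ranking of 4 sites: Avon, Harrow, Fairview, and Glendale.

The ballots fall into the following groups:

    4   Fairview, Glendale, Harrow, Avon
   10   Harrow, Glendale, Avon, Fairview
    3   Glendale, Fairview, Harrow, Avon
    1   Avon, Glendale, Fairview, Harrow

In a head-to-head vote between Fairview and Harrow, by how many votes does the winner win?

2

Ballots ranking Fairview above Harrow: 4+3+1 = 8.
Ballots ranking Harrow above Fairview: 10.
Harrow wins 10–8, a margin of 2.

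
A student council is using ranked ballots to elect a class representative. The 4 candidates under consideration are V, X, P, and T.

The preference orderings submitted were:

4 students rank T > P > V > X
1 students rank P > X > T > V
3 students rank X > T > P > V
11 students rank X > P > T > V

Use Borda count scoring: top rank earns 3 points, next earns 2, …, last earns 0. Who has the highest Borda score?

Borda scores:
  V: 4·1 + 0 + 3·0 + 11·0 = 4
  X: 4·0 + 2 + 3·3 + 11·3 = 44
  P: 4·2 + 3 + 3·1 + 11·2 = 36
  T: 4·3 + 1 + 3·2 + 11·1 = 30
X has the highest total.

X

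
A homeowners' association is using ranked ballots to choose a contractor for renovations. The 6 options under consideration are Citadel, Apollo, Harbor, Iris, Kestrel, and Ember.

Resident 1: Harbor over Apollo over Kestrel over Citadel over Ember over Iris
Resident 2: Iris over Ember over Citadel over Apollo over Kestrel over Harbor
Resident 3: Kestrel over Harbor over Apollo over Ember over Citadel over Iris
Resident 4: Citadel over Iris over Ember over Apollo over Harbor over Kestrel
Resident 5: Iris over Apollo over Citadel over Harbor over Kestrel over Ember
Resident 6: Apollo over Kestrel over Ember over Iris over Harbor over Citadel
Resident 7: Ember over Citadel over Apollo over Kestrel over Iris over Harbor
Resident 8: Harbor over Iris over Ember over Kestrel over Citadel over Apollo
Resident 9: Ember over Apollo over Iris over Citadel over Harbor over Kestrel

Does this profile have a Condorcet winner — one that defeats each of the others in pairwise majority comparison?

Head-to-head results (9 voters total):
Citadel vs Apollo: Apollo wins 5–4.
Citadel vs Harbor: Citadel wins 5–4.
Citadel vs Iris: Iris wins 5–4.
Citadel vs Kestrel: Citadel wins 5–4.
Citadel vs Ember: Ember wins 6–3.
Apollo vs Harbor: Apollo wins 6–3.
Apollo vs Iris: Apollo wins 5–4.
Apollo vs Kestrel: Apollo wins 7–2.
Apollo vs Ember: Ember wins 5–4.
Harbor vs Iris: Iris wins 6–3.
Harbor vs Kestrel: Harbor wins 5–4.
Harbor vs Ember: Ember wins 5–4.
Iris vs Kestrel: Iris wins 5–4.
Iris vs Ember: Ember wins 5–4.
Kestrel vs Ember: Ember wins 5–4.
Ember beats each rival — Citadel (6–3), Apollo (5–4), Harbor (5–4), Iris (5–4), Kestrel (5–4) — so Ember is the Condorcet winner.

Yes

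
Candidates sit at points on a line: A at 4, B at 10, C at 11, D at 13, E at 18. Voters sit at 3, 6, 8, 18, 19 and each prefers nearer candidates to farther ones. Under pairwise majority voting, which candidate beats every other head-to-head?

With single-peaked preferences on a line, the Condorcet winner is the candidate closest to the median voter.
The median voter (position 8) is closest to B at 10.
Check: B vs C — voters closer to B: 3 of 5.

B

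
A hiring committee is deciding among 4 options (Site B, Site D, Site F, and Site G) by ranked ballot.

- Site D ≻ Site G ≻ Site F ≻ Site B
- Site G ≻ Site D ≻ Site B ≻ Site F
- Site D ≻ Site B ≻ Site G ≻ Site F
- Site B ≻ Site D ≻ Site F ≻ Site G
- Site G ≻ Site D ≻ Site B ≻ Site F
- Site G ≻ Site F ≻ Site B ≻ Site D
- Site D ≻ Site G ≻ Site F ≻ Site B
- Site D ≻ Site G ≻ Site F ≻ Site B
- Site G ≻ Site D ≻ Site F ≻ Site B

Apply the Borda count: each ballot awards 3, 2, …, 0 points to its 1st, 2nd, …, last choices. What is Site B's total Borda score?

8

Borda scores:
  Site B: 0 + 1 + 2 + 3 + 1 + 1 + 0 + 0 + 0 = 8
  Site D: 3 + 2 + 3 + 2 + 2 + 0 + 3 + 3 + 2 = 20
  Site F: 1 + 0 + 0 + 1 + 0 + 2 + 1 + 1 + 1 = 7
  Site G: 2 + 3 + 1 + 0 + 3 + 3 + 2 + 2 + 3 = 19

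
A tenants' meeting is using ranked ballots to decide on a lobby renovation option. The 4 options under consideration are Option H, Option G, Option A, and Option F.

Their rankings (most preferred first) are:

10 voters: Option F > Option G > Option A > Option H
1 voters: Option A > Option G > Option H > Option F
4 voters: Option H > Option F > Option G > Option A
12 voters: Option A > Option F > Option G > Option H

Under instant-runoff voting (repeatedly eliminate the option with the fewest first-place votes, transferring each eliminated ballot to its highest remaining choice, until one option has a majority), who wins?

Round 1: Option A 13, Option F 10, Option H 4, Option G 0. Option G has the fewest and is eliminated.
Round 2: Option A 13, Option F 10, Option H 4. Option H has the fewest and is eliminated.
Round 3: Option F 14, Option A 13. Option F has a majority.

Option F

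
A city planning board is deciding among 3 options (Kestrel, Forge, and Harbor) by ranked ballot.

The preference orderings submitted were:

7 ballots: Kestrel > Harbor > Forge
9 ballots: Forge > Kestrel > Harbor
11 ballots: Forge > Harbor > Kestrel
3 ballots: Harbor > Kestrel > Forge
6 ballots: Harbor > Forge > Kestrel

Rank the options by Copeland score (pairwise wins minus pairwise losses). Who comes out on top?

Pairwise results:
  Kestrel vs Forge: Forge wins 26–10.
  Kestrel vs Harbor: Harbor wins 20–16.
  Forge vs Harbor: Forge wins 20–16.
Copeland scores (wins − losses):
  Kestrel: 0 − 2 = -2
  Forge: 2 − 0 = 2
  Harbor: 1 − 1 = 0
Forge has the best Copeland score.

Forge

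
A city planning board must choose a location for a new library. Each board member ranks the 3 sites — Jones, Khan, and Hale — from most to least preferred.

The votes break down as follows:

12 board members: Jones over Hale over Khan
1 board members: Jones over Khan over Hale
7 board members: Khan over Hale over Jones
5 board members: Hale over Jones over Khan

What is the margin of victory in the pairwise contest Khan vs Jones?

11

Ballots ranking Khan above Jones: 7.
Ballots ranking Jones above Khan: 12+1+5 = 18.
Jones wins 18–7, a margin of 11.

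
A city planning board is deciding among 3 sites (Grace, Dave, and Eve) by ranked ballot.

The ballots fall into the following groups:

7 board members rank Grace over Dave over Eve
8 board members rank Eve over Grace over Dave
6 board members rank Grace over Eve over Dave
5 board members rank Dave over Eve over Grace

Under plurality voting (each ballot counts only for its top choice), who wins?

Grace

First-place vote totals:
  Grace: 13
  Dave: 5
  Eve: 8
Grace has the most first-place votes.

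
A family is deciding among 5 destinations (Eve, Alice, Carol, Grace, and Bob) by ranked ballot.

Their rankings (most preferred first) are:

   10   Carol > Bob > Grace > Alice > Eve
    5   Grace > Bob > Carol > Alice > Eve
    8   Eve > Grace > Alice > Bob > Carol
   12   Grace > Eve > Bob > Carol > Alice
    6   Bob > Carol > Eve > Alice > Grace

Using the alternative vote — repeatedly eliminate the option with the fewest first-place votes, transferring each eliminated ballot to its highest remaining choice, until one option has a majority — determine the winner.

Grace

Round 1: Grace 17, Carol 10, Eve 8, Bob 6, Alice 0. Alice has the fewest and is eliminated.
Round 2: Grace 17, Carol 10, Eve 8, Bob 6. Bob has the fewest and is eliminated.
Round 3: Grace 17, Carol 16, Eve 8. Eve has the fewest and is eliminated.
Round 4: Grace 25, Carol 16. Grace has a majority.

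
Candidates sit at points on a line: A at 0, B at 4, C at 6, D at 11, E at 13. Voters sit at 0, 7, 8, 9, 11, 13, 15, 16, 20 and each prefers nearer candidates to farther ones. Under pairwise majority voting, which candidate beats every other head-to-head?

With single-peaked preferences on a line, the Condorcet winner is the candidate closest to the median voter.
The median voter (position 11) is closest to D at 11.
Check: D vs B — voters closer to D: 7 of 9.

D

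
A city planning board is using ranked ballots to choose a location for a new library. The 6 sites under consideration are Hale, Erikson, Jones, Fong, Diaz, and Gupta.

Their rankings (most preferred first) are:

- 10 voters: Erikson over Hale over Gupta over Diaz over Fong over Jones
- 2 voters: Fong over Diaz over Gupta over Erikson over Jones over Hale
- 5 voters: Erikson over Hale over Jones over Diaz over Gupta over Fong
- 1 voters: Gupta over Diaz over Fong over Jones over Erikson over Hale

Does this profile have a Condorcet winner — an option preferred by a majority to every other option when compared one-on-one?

Yes

Head-to-head results (18 voters total):
Hale vs Erikson: Erikson wins 18–0.
Hale vs Jones: Hale wins 15–3.
Hale vs Fong: Hale wins 15–3.
Hale vs Diaz: Hale wins 15–3.
Hale vs Gupta: Hale wins 15–3.
Erikson vs Jones: Erikson wins 17–1.
Erikson vs Fong: Erikson wins 15–3.
Erikson vs Diaz: Erikson wins 15–3.
Erikson vs Gupta: Erikson wins 15–3.
Jones vs Fong: Fong wins 13–5.
Jones vs Diaz: Diaz wins 13–5.
Jones vs Gupta: Gupta wins 13–5.
Fong vs Diaz: Diaz wins 16–2.
Fong vs Gupta: Gupta wins 16–2.
Diaz vs Gupta: Gupta wins 11–7.
Erikson beats each rival — Hale (18–0), Jones (17–1), Fong (15–3), Diaz (15–3), Gupta (15–3) — so Erikson is the Condorcet winner.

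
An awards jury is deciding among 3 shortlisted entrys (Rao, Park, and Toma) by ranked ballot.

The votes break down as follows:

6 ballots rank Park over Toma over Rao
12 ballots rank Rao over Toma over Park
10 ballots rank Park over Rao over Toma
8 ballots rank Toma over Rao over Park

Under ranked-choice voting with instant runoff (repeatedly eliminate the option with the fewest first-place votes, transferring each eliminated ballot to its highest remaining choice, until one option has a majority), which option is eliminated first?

Toma

Round 1: Park 16, Rao 12, Toma 8. Toma has the fewest and is eliminated.
Round 2: Rao 20, Park 16. Rao has a majority.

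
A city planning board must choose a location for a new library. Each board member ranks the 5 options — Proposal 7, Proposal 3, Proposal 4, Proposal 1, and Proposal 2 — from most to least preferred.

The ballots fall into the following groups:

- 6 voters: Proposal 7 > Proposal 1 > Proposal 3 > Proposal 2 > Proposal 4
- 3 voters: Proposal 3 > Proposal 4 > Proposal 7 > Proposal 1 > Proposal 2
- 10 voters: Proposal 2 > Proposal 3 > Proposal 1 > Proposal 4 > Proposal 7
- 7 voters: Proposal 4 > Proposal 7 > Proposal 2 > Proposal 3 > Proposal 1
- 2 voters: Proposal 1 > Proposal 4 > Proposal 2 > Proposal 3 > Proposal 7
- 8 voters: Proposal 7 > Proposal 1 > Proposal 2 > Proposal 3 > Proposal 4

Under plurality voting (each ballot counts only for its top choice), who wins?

Proposal 7

First-place vote totals:
  Proposal 7: 14
  Proposal 3: 3
  Proposal 4: 7
  Proposal 1: 2
  Proposal 2: 10
Proposal 7 has the most first-place votes.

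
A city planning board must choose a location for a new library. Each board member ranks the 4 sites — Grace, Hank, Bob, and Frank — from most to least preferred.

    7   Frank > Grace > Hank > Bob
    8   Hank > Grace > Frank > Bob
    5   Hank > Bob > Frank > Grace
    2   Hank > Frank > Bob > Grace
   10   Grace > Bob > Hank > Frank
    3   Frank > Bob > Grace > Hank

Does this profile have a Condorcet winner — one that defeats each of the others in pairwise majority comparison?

Yes

Head-to-head results (35 voters total):
Grace vs Hank: Grace wins 20–15.
Grace vs Bob: Grace wins 25–10.
Grace vs Frank: Grace wins 18–17.
Hank vs Bob: Hank wins 22–13.
Hank vs Frank: Hank wins 25–10.
Bob vs Frank: Frank wins 20–15.
Grace beats each rival — Hank (20–15), Bob (25–10), Frank (18–17) — so Grace is the Condorcet winner.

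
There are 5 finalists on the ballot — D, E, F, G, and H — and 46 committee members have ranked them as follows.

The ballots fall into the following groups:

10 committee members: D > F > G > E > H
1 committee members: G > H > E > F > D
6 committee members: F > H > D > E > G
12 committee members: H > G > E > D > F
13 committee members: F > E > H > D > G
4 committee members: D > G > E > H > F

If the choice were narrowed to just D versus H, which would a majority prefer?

H

Ballots ranking D above H: 10+4 = 14.
Ballots ranking H above D: 1+6+12+13 = 32.
H wins the head-to-head, 32–14.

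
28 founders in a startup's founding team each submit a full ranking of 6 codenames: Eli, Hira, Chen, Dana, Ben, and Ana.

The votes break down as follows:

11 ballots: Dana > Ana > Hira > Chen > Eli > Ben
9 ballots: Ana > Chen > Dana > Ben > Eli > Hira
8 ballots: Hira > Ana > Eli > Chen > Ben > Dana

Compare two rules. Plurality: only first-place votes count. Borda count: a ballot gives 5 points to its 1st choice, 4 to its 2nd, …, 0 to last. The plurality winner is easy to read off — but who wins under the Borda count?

Plurality first-place counts: Eli 0, Hira 8, Chen 0, Dana 11, Ben 0, Ana 9 → Dana.
Borda totals: Eli 44, Hira 73, Chen 74, Dana 82, Ben 26, Ana 121 → Ana.

Ana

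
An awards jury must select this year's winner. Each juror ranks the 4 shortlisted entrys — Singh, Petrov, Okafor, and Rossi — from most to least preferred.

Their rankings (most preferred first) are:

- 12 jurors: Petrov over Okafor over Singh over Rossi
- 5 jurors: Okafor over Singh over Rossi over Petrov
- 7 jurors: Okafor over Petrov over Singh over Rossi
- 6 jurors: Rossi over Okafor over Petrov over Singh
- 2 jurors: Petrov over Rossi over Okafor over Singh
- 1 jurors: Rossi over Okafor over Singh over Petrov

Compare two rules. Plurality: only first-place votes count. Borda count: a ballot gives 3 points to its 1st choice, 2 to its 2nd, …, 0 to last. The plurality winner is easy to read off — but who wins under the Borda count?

Okafor

Plurality first-place counts: Singh 0, Petrov 14, Okafor 12, Rossi 7 → Petrov.
Borda totals: Singh 30, Petrov 62, Okafor 76, Rossi 30 → Okafor.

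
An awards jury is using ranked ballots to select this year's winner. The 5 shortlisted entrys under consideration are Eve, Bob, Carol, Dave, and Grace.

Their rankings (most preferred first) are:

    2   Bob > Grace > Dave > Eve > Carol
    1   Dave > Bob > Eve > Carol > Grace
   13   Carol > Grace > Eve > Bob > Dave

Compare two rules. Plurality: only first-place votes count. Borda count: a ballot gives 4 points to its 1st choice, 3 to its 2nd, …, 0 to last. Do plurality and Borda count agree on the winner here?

Plurality first-place counts: Eve 0, Bob 2, Carol 13, Dave 1, Grace 0 → Carol.
Borda totals: Eve 30, Bob 24, Carol 53, Dave 8, Grace 45 → Carol.
The two rules agree on Carol.

Yes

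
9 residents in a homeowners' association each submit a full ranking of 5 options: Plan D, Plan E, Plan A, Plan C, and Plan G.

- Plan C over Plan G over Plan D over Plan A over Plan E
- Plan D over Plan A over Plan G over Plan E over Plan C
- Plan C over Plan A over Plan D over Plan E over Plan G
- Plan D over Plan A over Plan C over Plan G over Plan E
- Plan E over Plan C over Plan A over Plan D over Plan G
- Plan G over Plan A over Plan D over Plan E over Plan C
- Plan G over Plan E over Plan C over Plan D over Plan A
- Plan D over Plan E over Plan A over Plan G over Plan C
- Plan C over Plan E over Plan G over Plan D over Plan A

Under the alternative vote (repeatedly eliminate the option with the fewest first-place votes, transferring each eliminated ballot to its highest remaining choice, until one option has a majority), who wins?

Round 1: Plan D 3, Plan C 3, Plan G 2, Plan E 1, Plan A 0. Plan A has the fewest and is eliminated.
Round 2: Plan D 3, Plan C 3, Plan G 2, Plan E 1. Plan E has the fewest and is eliminated.
Round 3: Plan C 4, Plan D 3, Plan G 2. Plan G has the fewest and is eliminated.
Round 4: Plan C 5, Plan D 4. Plan C has a majority.

Plan C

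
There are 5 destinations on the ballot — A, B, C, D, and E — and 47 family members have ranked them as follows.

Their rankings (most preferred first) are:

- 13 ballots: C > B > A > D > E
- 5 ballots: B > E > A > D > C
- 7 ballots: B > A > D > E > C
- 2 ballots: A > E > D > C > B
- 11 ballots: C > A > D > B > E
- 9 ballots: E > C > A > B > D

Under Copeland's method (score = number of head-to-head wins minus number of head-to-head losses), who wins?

Pairwise results:
  A vs B: B wins 25–22.
  A vs C: C wins 33–14.
  A vs D: A wins 47–0.
  A vs E: A wins 33–14.
  B vs C: C wins 35–12.
  B vs D: B wins 34–13.
  B vs E: B wins 36–11.
  C vs D: C wins 33–14.
  C vs E: C wins 24–23.
  D vs E: D wins 31–16.
Copeland scores (wins − losses):
  A: 2 − 2 = 0
  B: 3 − 1 = 2
  C: 4 − 0 = 4
  D: 1 − 3 = -2
  E: 0 − 4 = -4
C has the best Copeland score.

C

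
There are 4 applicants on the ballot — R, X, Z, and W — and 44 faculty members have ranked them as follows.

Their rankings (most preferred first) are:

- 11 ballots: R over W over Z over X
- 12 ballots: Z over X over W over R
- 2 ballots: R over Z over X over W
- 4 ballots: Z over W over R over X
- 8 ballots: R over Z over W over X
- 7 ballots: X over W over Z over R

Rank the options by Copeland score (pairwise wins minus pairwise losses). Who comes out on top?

Pairwise results:
  R vs X: R wins 25–19.
  R vs Z: Z wins 23–21.
  R vs W: W wins 23–21.
  X vs Z: Z wins 37–7.
  X vs W: W wins 23–21.
  Z vs W: Z wins 26–18.
Copeland scores (wins − losses):
  R: 1 − 2 = -1
  X: 0 − 3 = -3
  Z: 3 − 0 = 3
  W: 2 − 1 = 1
Z has the best Copeland score.

Z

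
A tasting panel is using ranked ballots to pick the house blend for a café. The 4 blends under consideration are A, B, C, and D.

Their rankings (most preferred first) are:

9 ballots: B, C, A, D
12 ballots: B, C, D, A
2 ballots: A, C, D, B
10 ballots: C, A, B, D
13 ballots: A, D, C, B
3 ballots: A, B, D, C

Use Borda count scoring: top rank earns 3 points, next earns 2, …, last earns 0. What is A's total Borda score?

Borda scores:
  A: 9·1 + 12·0 + 2·3 + 10·2 + 13·3 + 3·3 = 83
  B: 9·3 + 12·3 + 2·0 + 10·1 + 13·0 + 3·2 = 79
  C: 9·2 + 12·2 + 2·2 + 10·3 + 13·1 + 3·0 = 89
  D: 9·0 + 12·1 + 2·1 + 10·0 + 13·2 + 3·1 = 43

83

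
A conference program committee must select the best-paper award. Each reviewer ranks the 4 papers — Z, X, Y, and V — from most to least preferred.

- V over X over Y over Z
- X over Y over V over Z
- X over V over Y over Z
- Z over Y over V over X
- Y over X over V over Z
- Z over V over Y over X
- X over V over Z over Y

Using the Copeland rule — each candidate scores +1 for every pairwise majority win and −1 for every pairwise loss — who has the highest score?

X

Pairwise results:
  Z vs X: X wins 5–2.
  Z vs Y: Y wins 4–3.
  Z vs V: V wins 5–2.
  X vs Y: X wins 4–3.
  X vs V: X wins 4–3.
  Y vs V: V wins 4–3.
Copeland scores (wins − losses):
  Z: 0 − 3 = -3
  X: 3 − 0 = 3
  Y: 1 − 2 = -1
  V: 2 − 1 = 1
X has the best Copeland score.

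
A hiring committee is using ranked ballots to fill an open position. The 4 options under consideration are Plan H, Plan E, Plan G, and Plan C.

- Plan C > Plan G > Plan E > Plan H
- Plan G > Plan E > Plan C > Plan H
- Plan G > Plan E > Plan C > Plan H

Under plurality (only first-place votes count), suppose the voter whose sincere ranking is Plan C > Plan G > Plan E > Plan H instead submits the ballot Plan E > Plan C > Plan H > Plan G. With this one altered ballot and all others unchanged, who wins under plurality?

Plan G

First-place totals with the altered ballot: Plan H 0, Plan E 1, Plan G 2, Plan C 0.
The winner is unchanged: still Plan G.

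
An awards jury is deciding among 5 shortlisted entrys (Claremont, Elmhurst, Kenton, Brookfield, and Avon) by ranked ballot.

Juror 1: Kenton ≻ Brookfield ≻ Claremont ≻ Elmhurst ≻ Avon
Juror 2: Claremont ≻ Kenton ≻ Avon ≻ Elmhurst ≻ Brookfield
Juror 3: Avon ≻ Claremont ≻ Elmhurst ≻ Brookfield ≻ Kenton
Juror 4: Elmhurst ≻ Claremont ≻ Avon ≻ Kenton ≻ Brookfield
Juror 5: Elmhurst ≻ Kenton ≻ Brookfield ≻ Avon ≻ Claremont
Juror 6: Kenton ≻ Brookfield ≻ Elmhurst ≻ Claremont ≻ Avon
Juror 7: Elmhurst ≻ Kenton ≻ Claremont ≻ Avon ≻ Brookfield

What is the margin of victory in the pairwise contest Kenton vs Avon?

Ballots ranking Kenton above Avon: 5.
Ballots ranking Avon above Kenton: 2.
Kenton wins 5–2, a margin of 3.

3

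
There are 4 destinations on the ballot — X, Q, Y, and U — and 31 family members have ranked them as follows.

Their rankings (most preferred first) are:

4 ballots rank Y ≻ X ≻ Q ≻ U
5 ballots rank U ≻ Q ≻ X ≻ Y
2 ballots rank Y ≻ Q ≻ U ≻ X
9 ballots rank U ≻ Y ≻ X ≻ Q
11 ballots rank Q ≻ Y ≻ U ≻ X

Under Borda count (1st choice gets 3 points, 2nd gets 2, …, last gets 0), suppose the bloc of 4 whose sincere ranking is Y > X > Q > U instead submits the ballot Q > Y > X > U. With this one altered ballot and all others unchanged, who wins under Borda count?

Q

Borda totals with the altered ballot: X 18, Q 59, Y 54, U 55.
The switch changes the winner from Y to Q.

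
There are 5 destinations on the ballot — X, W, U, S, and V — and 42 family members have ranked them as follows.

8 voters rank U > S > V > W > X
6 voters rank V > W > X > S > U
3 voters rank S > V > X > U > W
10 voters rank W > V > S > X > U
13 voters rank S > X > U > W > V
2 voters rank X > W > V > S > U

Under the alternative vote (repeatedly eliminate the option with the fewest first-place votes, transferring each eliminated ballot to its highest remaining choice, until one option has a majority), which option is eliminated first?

Round 1: S 16, W 10, U 8, V 6, X 2. X has the fewest and is eliminated.
Round 2: S 16, W 12, U 8, V 6. V has the fewest and is eliminated.
Round 3: W 18, S 16, U 8. U has the fewest and is eliminated.
Round 4: S 24, W 18. S has a majority.

X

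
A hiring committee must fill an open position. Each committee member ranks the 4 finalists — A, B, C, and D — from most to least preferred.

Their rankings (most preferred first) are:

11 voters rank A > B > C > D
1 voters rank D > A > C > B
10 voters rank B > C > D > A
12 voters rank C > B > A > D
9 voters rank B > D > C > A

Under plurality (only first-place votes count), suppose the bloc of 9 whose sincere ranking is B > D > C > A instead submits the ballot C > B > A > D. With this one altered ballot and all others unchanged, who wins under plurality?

First-place totals with the altered ballot: A 11, B 10, C 21, D 1.
The switch changes the winner from B to C.

C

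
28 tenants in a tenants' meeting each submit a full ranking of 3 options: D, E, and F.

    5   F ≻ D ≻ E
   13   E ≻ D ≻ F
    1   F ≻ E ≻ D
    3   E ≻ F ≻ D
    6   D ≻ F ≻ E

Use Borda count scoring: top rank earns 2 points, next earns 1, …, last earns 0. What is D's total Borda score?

30

Borda scores:
  D: 5·1 + 13·1 + 0 + 3·0 + 6·2 = 30
  E: 5·0 + 13·2 + 1 + 3·2 + 6·0 = 33
  F: 5·2 + 13·0 + 2 + 3·1 + 6·1 = 21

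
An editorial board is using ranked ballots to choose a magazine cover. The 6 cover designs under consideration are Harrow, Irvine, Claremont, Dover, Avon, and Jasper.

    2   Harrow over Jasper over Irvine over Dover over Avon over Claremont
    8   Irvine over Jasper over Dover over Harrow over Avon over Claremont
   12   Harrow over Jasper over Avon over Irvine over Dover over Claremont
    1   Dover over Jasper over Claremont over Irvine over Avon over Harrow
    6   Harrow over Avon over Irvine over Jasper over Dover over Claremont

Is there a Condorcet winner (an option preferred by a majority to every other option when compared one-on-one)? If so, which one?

Head-to-head results (29 voters total):
Harrow vs Irvine: Harrow wins 20–9.
Harrow vs Claremont: Harrow wins 28–1.
Harrow vs Dover: Harrow wins 20–9.
Harrow vs Avon: Harrow wins 28–1.
Harrow vs Jasper: Harrow wins 20–9.
Irvine vs Claremont: Irvine wins 28–1.
Irvine vs Dover: Irvine wins 28–1.
Irvine vs Avon: Avon wins 18–11.
Irvine vs Jasper: Jasper wins 15–14.
Claremont vs Dover: Dover wins 29–0.
Claremont vs Avon: Avon wins 28–1.
Claremont vs Jasper: Jasper wins 29–0.
Dover vs Avon: Avon wins 18–11.
Dover vs Jasper: Jasper wins 28–1.
Avon vs Jasper: Jasper wins 23–6.
Harrow beats each rival — Irvine (20–9), Claremont (28–1), Dover (20–9), Avon (28–1), Jasper (20–9) — so Harrow is the Condorcet winner.

Harrow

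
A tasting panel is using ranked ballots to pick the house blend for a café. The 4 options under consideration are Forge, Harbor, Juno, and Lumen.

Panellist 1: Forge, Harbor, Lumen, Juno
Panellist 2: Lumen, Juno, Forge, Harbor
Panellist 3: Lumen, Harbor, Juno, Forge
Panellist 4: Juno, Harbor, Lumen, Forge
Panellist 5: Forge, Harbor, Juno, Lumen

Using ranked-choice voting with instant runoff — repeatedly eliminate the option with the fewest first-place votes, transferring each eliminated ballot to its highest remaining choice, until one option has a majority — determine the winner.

Round 1: Forge 2, Lumen 2, Juno 1, Harbor 0. Harbor has the fewest and is eliminated.
Round 2: Forge 2, Lumen 2, Juno 1. Juno has the fewest and is eliminated.
Round 3: Lumen 3, Forge 2. Lumen has a majority.

Lumen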